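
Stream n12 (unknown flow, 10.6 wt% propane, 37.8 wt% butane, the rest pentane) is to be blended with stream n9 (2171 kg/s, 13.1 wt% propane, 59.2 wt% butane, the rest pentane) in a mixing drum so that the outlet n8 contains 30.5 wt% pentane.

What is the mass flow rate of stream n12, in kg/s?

Let n12 be the unknown flow. Total out = 2171 + n12.
pentane balance: 601.37 + 0.516·n12 = 0.305·(2171 + n12)
(0.516 − 0.305)·n12 = 0.305×2171 − 601.37 = 60.788
n12 = 60.788 / 0.211 = 288.09 kg/s

288.1 kg/s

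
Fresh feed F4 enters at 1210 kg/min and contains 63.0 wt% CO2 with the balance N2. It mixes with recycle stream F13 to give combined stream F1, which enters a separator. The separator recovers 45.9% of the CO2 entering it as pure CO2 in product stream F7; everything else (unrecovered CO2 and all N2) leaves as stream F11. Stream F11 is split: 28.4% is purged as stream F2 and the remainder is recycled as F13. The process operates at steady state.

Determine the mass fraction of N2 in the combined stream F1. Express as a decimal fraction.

N2 enters only via F4 and leaves only via the purge: 1210×0.370 = 0.284×(N2 in F11), and the separator passes all N2, so N2 in F1 = N2 in F11 = 1576.4 kg/min.
CO2 in F1: m_A = 1210×0.630 + (1−0.284)·(1−0.459)·m_A, so m_A = 762.3/0.6126 = 1244.3 kg/min.
F1 = 1244.3 + 1576.4 = 2820.7 kg/min.
N2 fraction in F1 = 1576.4/2820.7 = 0.559.

0.559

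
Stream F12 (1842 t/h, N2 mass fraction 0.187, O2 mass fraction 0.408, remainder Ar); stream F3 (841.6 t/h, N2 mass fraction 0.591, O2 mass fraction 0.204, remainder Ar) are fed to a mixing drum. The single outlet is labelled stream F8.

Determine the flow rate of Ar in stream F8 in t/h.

918.5 t/h

Ar out = Ar in = 1842×0.405 + 841.6×0.205 = 918.54 t/h.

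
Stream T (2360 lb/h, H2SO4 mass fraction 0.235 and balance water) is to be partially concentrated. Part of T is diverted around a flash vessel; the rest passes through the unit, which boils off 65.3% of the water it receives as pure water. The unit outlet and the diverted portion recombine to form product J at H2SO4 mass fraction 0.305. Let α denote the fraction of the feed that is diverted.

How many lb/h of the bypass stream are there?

All 2360×0.235 = 554.6 lb/h of H2SO4 reaches J, so J = 554.6/0.305 = 1818.4 lb/h and vapour = 541.64 lb/h.
The evaporator receives (1−α)·2360 of feed at 0.765 water and removes 0.653 of that water:
0.653×0.765×(1−α)×2360 = 541.64
(1−α) = 541.64/1178.9 = 0.4594;  α = 0.5406.
Bypass flow = 0.5406×2360 = 1275.7 lb/h.

1276 lb/h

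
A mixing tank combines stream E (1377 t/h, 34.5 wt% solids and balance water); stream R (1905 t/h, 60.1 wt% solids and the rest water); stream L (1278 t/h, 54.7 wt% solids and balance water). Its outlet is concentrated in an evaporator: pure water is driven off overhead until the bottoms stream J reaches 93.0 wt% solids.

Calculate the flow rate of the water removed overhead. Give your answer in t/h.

2066 t/h

solids entering = 1377×0.345 + 1905×0.601 + 1278×0.547 = 2319 t/h.
All solids reports to J, so J = 2319/0.930 = 2493.6 t/h.
Total feed = 4560 t/h; overhead = 4560 − 2493.6 = 2066.4 t/h.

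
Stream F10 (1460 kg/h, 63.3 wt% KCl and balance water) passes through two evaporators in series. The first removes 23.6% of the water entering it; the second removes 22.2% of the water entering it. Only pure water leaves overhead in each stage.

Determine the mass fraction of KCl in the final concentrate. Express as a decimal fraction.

water in feed = 1460×0.367 = 535.82 kg/h.
After stage 1: water left = (1−0.236)×535.82 = 409.37; stream total = 1333.5 kg/h.
After stage 2: water left = (1−0.222)×409.37 = 318.49; final concentrate = 1242.7 kg/h.
KCl fraction = 924.18/1242.7 = 0.7437.

0.7437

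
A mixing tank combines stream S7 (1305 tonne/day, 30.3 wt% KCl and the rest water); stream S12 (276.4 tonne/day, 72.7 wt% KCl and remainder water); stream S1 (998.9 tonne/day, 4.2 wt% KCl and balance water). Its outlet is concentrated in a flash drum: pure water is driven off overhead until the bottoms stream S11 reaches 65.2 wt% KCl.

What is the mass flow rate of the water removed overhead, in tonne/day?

KCl entering = 1305×0.303 + 276.4×0.727 + 998.9×0.042 = 638.31 tonne/day.
All KCl reports to S11, so S11 = 638.31/0.652 = 979.01 tonne/day.
Total feed = 2580.3 tonne/day; overhead = 2580.3 − 979.01 = 1601.3 tonne/day.

1601 tonne/day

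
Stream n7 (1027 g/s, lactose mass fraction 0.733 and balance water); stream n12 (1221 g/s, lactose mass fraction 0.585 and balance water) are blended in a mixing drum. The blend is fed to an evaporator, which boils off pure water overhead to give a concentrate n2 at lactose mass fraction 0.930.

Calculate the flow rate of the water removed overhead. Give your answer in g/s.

lactose entering = 1027×0.733 + 1221×0.585 = 1467.1 g/s.
All lactose reports to n2, so n2 = 1467.1/0.930 = 1577.5 g/s.
Total feed = 2248 g/s; overhead = 2248 − 1577.5 = 670.5 g/s.

670.5 g/s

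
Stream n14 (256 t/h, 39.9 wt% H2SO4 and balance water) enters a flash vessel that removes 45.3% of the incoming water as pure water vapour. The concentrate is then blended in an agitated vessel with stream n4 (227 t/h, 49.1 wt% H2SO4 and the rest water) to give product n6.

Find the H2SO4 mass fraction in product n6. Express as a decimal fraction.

Vapour removed = 0.453×0.601×256 = 69.697 t/h; concentrate = 186.3 t/h.
H2SO4 reaching the mixer = 102.14 (from concentrate) + 227×0.491 = 213.6 t/h.
Product flow = 186.3 + 227 = 413.3 t/h; H2SO4 fraction = 0.517.

0.517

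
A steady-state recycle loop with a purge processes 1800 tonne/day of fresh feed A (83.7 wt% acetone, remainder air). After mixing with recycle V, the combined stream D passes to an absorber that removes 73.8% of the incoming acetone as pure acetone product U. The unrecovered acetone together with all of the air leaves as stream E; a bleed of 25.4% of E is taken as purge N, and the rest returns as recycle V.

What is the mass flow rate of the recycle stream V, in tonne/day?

air enters only via A and leaves only via the purge: 1800×0.163 = 0.254×(air in E), and the absorber passes all air, so air in D = air in E = 1155.1 tonne/day.
acetone in D: m_A = 1800×0.837 + (1−0.254)·(1−0.738)·m_A, so m_A = 1506.6/0.8045 = 1872.6 tonne/day.
E = (1−0.738)×1872.6 + 1155.1 = 1645.7 tonne/day.
Recycle V = (1−0.254)×1645.7 = 1227.7 tonne/day.

1228 tonne/day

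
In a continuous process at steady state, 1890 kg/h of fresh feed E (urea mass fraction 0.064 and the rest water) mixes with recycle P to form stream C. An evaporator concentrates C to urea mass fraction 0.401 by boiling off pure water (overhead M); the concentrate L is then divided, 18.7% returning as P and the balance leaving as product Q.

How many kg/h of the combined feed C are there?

1959 kg/h

Overall urea balance (none leaves overhead): urea in fresh feed = urea in product, i.e. 1890×0.064 = (1−0.187)·L·0.401.
L = 120.96/(0.401×0.813) = 371.03 kg/h.
Recycle P = 0.187×371.03 = 69.382 kg/h.
Combined feed C = 1890 + 69.382 = 1959.4 kg/h.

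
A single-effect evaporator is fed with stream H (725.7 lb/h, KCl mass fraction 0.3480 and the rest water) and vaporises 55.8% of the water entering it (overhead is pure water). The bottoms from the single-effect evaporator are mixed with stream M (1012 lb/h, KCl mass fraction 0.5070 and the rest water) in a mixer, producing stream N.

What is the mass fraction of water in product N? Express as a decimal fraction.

Vapour removed = 0.558×0.652×725.7 = 264.02 lb/h; concentrate = 461.68 lb/h.
water reaching the mixer = 209.14 (from concentrate) + 1012×0.493 = 708.05 lb/h.
Product flow = 461.68 + 1012 = 1473.7 lb/h; water fraction = 0.4805.

0.4805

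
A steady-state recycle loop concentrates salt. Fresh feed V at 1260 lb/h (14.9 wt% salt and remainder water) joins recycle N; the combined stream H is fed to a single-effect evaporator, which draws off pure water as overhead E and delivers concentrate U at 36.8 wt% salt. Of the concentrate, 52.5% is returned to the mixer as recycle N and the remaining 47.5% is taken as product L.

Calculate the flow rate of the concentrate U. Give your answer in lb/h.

Overall salt balance (none leaves overhead): salt in fresh feed = salt in product, i.e. 1260×0.149 = (1−0.525)·U·0.368.
U = 187.74/(0.368×0.475) = 1074 lb/h.

1074 lb/h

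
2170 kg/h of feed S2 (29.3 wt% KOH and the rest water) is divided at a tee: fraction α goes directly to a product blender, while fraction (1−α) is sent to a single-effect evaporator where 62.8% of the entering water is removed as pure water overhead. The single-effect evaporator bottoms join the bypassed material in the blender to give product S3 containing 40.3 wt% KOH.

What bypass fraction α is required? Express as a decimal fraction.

0.385

All 2170×0.293 = 635.81 kg/h of KOH reaches S3, so S3 = 635.81/0.403 = 1577.7 kg/h and vapour = 592.31 kg/h.
The evaporator receives (1−α)·2170 of feed at 0.707 water and removes 0.628 of that water:
0.628×0.707×(1−α)×2170 = 592.31
(1−α) = 592.31/963.47 = 0.6148;  α = 0.3852.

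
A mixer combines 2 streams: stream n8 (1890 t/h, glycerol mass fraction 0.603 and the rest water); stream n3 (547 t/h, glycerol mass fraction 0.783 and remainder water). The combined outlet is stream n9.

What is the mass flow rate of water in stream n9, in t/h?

water out = water in = 1890×0.397 + 547×0.217 = 869.03 t/h.

869 t/h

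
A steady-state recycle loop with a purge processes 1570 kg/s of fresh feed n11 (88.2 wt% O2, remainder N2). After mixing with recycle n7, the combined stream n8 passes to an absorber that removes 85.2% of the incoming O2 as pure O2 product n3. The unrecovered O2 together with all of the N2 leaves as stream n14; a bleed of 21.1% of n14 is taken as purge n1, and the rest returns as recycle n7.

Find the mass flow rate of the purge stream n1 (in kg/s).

234.2 kg/s

N2 enters only via n11 and leaves only via the purge: 1570×0.118 = 0.211×(N2 in n14), and the absorber passes all N2, so N2 in n8 = N2 in n14 = 878.01 kg/s.
O2 in n8: m_A = 1570×0.882 + (1−0.211)·(1−0.852)·m_A, so m_A = 1384.7/0.8832 = 1567.8 kg/s.
n14 = (1−0.852)×1567.8 + 878.01 = 1110 kg/s.
Purge n1 = 0.211×1110 = 234.22 kg/s.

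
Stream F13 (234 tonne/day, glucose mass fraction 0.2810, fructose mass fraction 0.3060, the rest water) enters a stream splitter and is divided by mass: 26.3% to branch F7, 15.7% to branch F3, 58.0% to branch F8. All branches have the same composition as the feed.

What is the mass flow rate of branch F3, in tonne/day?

36.74 tonne/day

Branch F3 flow = 0.157×234 = 36.738 tonne/day.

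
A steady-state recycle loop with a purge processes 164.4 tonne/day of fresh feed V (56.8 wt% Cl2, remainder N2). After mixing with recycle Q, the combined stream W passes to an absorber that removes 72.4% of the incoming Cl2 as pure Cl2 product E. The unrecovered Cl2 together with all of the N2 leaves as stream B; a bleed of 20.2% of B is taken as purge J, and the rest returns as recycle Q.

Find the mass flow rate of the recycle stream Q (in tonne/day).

306.9 tonne/day

N2 enters only via V and leaves only via the purge: 164.4×0.432 = 0.202×(N2 in B), and the absorber passes all N2, so N2 in W = N2 in B = 351.59 tonne/day.
Cl2 in W: m_A = 164.4×0.568 + (1−0.202)·(1−0.724)·m_A, so m_A = 93.379/0.7798 = 119.75 tonne/day.
B = (1−0.724)×119.75 + 351.59 = 384.64 tonne/day.
Recycle Q = (1−0.202)×384.64 = 306.94 tonne/day.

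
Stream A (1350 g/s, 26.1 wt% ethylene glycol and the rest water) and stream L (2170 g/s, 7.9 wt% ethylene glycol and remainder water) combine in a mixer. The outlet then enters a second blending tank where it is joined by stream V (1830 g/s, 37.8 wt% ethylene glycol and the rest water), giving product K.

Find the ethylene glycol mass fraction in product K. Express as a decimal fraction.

0.227

Overall, product flow = 5350 g/s.
ethylene glycol in = 1350×0.261 + 2170×0.079 + 1830×0.378 = 1215.5 g/s.
ethylene glycol fraction in K = 0.227.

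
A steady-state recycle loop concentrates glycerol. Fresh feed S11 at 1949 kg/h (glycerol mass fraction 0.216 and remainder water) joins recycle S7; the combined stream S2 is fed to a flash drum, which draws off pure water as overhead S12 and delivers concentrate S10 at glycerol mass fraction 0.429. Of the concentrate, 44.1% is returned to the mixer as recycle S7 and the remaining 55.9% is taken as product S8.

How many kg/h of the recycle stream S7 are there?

774.2 kg/h

Overall glycerol balance (none leaves overhead): glycerol in fresh feed = glycerol in product, i.e. 1949×0.216 = (1−0.441)·S10·0.429.
S10 = 420.98/(0.429×0.559) = 1755.5 kg/h.
Recycle S7 = 0.441×1755.5 = 774.17 kg/h.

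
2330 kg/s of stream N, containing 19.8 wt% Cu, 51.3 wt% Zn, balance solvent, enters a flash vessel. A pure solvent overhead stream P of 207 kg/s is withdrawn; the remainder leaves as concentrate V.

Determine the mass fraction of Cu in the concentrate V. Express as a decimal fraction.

Cu is not removed: 2330×0.198 = 461.34 kg/s of Cu enters V.
Concentrate = 2330 − 207 = 2123 kg/s.
Mass fraction = 461.34/2123 = 0.2173.

0.2173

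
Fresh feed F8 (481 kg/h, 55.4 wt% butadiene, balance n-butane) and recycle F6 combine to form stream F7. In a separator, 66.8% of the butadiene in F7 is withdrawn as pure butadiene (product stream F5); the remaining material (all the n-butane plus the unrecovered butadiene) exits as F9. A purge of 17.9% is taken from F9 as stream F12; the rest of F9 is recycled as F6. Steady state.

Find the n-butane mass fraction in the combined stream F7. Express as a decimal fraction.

n-butane enters only via F8 and leaves only via the purge: 481×0.446 = 0.179×(n-butane in F9), and the separator passes all n-butane, so n-butane in F7 = n-butane in F9 = 1198.5 kg/h.
butadiene in F7: m_A = 481×0.554 + (1−0.179)·(1−0.668)·m_A, so m_A = 266.47/0.7274 = 366.32 kg/h.
F7 = 366.32 + 1198.5 = 1564.8 kg/h.
n-butane fraction in F7 = 1198.5/1564.8 = 0.766.

0.766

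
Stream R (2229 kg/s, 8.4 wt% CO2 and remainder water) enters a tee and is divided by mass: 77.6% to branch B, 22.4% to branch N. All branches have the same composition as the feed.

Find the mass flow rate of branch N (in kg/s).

499.3 kg/s

Branch N flow = 0.224×2229 = 499.3 kg/s.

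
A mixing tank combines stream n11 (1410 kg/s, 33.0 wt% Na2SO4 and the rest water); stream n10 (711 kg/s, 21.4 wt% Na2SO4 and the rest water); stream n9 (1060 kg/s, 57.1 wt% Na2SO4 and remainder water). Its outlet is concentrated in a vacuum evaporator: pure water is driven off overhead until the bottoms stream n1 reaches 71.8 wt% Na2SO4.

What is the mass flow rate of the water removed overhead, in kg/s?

1478 kg/s

Na2SO4 entering = 1410×0.330 + 711×0.214 + 1060×0.571 = 1222.7 kg/s.
All Na2SO4 reports to n1, so n1 = 1222.7/0.718 = 1702.9 kg/s.
Total feed = 3181 kg/s; overhead = 3181 − 1702.9 = 1478.1 kg/s.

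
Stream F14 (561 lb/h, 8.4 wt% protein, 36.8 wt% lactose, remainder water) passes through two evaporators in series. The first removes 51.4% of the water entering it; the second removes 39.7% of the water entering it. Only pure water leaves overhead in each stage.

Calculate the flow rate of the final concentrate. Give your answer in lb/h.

343.7 lb/h

water in feed = 561×0.548 = 307.43 lb/h.
After stage 1: water left = (1−0.514)×307.43 = 149.41; stream total = 402.98 lb/h.
After stage 2: water left = (1−0.397)×149.41 = 90.094; final concentrate = 343.67 lb/h.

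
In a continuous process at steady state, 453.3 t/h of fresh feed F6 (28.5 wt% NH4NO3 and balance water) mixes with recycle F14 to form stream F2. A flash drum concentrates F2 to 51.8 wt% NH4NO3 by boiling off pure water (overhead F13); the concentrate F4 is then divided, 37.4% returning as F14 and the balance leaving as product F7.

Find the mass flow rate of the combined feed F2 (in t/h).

Overall NH4NO3 balance (none leaves overhead): NH4NO3 in fresh feed = NH4NO3 in product, i.e. 453.3×0.285 = (1−0.374)·F4·0.518.
F4 = 129.19/(0.518×0.626) = 398.41 t/h.
Recycle F14 = 0.374×398.41 = 149 t/h.
Combined feed F2 = 453.3 + 149 = 602.3 t/h.

602.3 t/h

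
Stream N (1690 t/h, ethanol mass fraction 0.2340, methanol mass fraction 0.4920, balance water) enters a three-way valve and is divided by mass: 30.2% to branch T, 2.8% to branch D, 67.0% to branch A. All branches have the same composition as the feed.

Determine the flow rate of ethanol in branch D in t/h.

11.07 t/h

Branch D total = 0.028×1690 = 47.32 t/h.
ethanol in D = 0.234×47.32 = 11.073 t/h.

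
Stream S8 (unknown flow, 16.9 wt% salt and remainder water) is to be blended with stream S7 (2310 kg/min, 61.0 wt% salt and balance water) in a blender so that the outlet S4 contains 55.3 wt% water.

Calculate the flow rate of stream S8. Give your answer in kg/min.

1354 kg/min

Let S8 be the unknown flow. Total out = 2310 + S8.
water balance: 900.9 + 0.831·S8 = 0.553·(2310 + S8)
(0.831 − 0.553)·S8 = 0.553×2310 − 900.9 = 376.53
S8 = 376.53 / 0.278 = 1354.4 kg/min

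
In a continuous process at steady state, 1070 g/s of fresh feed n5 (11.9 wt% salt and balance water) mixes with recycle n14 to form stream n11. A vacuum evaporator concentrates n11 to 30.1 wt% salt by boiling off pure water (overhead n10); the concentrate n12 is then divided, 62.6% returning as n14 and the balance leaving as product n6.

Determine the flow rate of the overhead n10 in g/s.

Overall salt balance (none leaves overhead): salt in fresh feed = salt in product, i.e. 1070×0.119 = (1−0.626)·n12·0.301.
n12 = 127.33/(0.301×0.374) = 1131.1 g/s.
Recycle n14 = 0.626×1131.1 = 708.05 g/s.
Combined feed n11 = 1070 + 708.05 = 1778.1 g/s.
Overhead n10 = n11 − n12 = 1778.1 − 1131.1 = 646.98 g/s.

647 g/s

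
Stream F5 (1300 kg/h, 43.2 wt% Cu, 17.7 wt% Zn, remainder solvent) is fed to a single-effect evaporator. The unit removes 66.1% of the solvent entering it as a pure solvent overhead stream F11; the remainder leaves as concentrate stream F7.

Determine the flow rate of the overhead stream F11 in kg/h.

solvent entering = 1300×0.391 = 508.3 kg/h; overhead removed = 0.661×508.3 = 335.99 kg/h.

336 kg/h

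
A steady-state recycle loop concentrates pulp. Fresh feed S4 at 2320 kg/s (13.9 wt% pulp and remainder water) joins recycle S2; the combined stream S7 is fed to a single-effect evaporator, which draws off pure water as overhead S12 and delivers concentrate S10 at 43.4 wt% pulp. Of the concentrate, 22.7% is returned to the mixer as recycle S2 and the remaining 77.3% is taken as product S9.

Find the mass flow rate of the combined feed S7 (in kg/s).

Overall pulp balance (none leaves overhead): pulp in fresh feed = pulp in product, i.e. 2320×0.139 = (1−0.227)·S10·0.434.
S10 = 322.48/(0.434×0.773) = 961.24 kg/s.
Recycle S2 = 0.227×961.24 = 218.2 kg/s.
Combined feed S7 = 2320 + 218.2 = 2538.2 kg/s.

2538 kg/s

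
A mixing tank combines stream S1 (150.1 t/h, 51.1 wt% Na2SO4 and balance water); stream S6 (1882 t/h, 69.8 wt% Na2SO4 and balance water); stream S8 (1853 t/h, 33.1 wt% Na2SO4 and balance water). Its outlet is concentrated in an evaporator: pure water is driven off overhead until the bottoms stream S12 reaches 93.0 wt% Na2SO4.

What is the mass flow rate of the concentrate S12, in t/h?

2154 t/h

Na2SO4 entering = 150.1×0.511 + 1882×0.698 + 1853×0.331 = 2003.7 t/h.
All Na2SO4 reports to S12, so S12 = 2003.7/0.930 = 2154.5 t/h.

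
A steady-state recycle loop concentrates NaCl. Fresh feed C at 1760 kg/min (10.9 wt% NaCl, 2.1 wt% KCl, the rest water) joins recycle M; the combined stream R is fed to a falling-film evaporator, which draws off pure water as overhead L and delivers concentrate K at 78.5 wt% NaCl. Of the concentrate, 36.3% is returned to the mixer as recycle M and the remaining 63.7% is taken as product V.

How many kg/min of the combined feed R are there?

1899 kg/min

Overall NaCl balance (none leaves overhead): NaCl in fresh feed = NaCl in product, i.e. 1760×0.109 = (1−0.363)·K·0.785.
K = 191.84/(0.785×0.637) = 383.65 kg/min.
Recycle M = 0.363×383.65 = 139.26 kg/min.
Combined feed R = 1760 + 139.26 = 1899.3 kg/min.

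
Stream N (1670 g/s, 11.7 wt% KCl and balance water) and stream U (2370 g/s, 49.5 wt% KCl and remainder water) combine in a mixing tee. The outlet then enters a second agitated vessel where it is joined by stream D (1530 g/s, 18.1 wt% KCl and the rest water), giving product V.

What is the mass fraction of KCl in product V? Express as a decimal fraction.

0.295

Overall, product flow = 5570 g/s.
KCl in = 1670×0.117 + 2370×0.495 + 1530×0.181 = 1645.5 g/s.
KCl fraction in V = 0.295.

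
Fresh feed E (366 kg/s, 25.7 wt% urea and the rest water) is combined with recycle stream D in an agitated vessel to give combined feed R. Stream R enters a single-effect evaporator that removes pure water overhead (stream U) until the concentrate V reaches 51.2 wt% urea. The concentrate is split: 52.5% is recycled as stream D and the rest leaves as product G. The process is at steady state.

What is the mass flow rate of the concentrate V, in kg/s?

Overall urea balance (none leaves overhead): urea in fresh feed = urea in product, i.e. 366×0.257 = (1−0.525)·V·0.512.
V = 94.062/(0.512×0.475) = 386.77 kg/s.

386.8 kg/s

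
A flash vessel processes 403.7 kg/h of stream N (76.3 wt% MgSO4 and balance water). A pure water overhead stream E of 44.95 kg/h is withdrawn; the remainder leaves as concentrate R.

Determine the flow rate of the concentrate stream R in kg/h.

Concentrate = 403.7 − 44.95 = 358.75 kg/h.

358.8 kg/h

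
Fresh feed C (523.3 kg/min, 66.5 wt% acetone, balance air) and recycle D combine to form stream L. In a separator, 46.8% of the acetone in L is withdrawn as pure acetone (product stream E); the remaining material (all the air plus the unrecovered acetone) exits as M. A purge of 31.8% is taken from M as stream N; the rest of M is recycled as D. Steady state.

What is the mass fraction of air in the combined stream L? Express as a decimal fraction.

air enters only via C and leaves only via the purge: 523.3×0.335 = 0.318×(air in M), and the separator passes all air, so air in L = air in M = 551.28 kg/min.
acetone in L: m_A = 523.3×0.665 + (1−0.318)·(1−0.468)·m_A, so m_A = 347.99/0.6372 = 546.15 kg/min.
L = 546.15 + 551.28 = 1097.4 kg/min.
air fraction in L = 551.28/1097.4 = 0.502.

0.502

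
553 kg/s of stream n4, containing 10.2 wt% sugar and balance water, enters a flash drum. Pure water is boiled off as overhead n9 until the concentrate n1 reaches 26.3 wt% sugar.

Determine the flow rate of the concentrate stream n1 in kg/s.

214.5 kg/s

sugar is conserved: 553×0.102 = 56.406 kg/s all reports to the concentrate.
Concentrate = 56.406/(target fraction) = 214.47 kg/s.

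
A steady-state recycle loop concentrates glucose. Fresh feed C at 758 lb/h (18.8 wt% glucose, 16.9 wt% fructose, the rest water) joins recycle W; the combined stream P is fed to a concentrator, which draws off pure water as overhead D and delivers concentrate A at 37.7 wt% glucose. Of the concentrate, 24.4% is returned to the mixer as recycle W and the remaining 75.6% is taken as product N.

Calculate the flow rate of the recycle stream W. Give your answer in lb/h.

122 lb/h

Overall glucose balance (none leaves overhead): glucose in fresh feed = glucose in product, i.e. 758×0.188 = (1−0.244)·A·0.377.
A = 142.5/(0.377×0.756) = 499.99 lb/h.
Recycle W = 0.244×499.99 = 122 lb/h.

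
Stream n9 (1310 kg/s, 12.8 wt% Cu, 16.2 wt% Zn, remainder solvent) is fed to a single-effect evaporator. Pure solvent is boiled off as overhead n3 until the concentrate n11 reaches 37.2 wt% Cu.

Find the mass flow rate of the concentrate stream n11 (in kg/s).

450.8 kg/s

Cu is conserved: 1310×0.128 = 167.68 kg/s all reports to the concentrate.
Concentrate = 167.68/(target fraction) = 450.75 kg/s.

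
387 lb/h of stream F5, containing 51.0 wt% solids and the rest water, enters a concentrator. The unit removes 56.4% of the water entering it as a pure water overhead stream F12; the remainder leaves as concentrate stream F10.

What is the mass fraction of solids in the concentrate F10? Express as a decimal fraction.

solids is not removed: 387×0.510 = 197.37 lb/h of solids enters F10.
water entering = 387×0.490 = 189.63 lb/h; overhead removed = 0.564×189.63 = 106.95 lb/h.
Concentrate = 387 − 106.95 = 280.05 lb/h.
Mass fraction = 197.37/280.05 = 0.7048.

0.7048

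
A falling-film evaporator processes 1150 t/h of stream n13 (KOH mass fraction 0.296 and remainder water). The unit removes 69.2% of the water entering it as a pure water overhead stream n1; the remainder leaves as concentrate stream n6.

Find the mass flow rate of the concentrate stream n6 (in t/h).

589.8 t/h

water entering = 1150×0.704 = 809.6 t/h; overhead removed = 0.692×809.6 = 560.24 t/h.
Concentrate = 1150 − 560.24 = 589.76 t/h.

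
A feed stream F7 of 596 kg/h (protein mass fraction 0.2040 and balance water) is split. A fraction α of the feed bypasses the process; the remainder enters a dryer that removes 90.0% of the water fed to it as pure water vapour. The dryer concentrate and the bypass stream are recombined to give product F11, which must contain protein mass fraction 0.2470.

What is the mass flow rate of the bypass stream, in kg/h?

451.2 kg/h

All 596×0.204 = 121.58 kg/h of protein reaches F11, so F11 = 121.58/0.247 = 492.24 kg/h and vapour = 103.76 kg/h.
The evaporator receives (1−α)·596 of feed at 0.796 water and removes 0.900 of that water:
0.900×0.796×(1−α)×596 = 103.76
(1−α) = 103.76/426.97 = 0.2430;  α = 0.7570.
Bypass flow = 0.7570×596 = 451.17 kg/h.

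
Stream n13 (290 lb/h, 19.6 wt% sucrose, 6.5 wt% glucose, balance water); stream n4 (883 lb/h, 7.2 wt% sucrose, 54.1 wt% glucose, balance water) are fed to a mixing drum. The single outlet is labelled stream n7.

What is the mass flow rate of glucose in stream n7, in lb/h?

496.6 lb/h

glucose out = glucose in = 290×0.065 + 883×0.541 = 496.55 lb/h.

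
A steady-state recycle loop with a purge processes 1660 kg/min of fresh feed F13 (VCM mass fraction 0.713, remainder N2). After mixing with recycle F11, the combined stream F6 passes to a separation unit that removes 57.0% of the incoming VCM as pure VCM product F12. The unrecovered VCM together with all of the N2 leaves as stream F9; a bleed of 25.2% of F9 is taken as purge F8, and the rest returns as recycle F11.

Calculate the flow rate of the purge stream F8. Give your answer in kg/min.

N2 enters only via F13 and leaves only via the purge: 1660×0.287 = 0.252×(N2 in F9), and the separation unit passes all N2, so N2 in F6 = N2 in F9 = 1890.6 kg/min.
VCM in F6: m_A = 1660×0.713 + (1−0.252)·(1−0.570)·m_A, so m_A = 1183.6/0.6784 = 1744.8 kg/min.
F9 = (1−0.570)×1744.8 + 1890.6 = 2640.8 kg/min.
Purge F8 = 0.252×2640.8 = 665.48 kg/min.

665.5 kg/min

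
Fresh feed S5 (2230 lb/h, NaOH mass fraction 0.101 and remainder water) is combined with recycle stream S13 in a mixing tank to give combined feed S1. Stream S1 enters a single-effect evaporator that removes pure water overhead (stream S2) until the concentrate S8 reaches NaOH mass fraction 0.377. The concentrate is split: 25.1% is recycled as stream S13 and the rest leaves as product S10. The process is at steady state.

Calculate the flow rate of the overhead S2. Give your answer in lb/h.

Overall NaOH balance (none leaves overhead): NaOH in fresh feed = NaOH in product, i.e. 2230×0.101 = (1−0.251)·S8·0.377.
S8 = 225.23/(0.377×0.749) = 797.63 lb/h.
Recycle S13 = 0.251×797.63 = 200.21 lb/h.
Combined feed S1 = 2230 + 200.21 = 2430.2 lb/h.
Overhead S2 = S1 − S8 = 2430.2 − 797.63 = 1632.6 lb/h.

1633 lb/h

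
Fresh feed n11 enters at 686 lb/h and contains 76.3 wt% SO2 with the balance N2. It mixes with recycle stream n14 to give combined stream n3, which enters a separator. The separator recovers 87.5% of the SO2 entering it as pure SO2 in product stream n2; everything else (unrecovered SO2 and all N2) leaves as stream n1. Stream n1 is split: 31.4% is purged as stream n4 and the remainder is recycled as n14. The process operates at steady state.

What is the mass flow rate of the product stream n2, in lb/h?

SO2 in n3: m_A = 686×0.763 + (1−0.314)·(1−0.875)·m_A, so m_A = 523.42/0.9143 = 572.51 lb/h.
Product n2 = 0.875×572.51 = 500.95 lb/h.

500.9 lb/h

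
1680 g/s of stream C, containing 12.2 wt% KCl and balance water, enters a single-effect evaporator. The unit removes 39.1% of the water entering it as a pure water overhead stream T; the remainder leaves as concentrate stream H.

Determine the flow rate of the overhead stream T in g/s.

576.7 g/s

water entering = 1680×0.878 = 1475 g/s; overhead removed = 0.391×1475 = 576.74 g/s.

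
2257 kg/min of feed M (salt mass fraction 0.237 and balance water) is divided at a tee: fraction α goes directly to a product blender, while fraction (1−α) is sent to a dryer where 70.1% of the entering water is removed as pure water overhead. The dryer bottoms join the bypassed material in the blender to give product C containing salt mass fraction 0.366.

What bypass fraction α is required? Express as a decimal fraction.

All 2257×0.237 = 534.91 kg/min of salt reaches C, so C = 534.91/0.366 = 1461.5 kg/min and vapour = 795.5 kg/min.
The evaporator receives (1−α)·2257 of feed at 0.763 water and removes 0.701 of that water:
0.701×0.763×(1−α)×2257 = 795.5
(1−α) = 795.5/1207.2 = 0.6590;  α = 0.3410.

0.341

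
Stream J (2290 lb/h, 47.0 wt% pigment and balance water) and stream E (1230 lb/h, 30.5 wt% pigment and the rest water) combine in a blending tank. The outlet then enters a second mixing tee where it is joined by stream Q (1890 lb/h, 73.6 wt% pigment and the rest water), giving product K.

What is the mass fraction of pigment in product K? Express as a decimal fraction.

Overall, product flow = 5410 lb/h.
pigment in = 2290×0.470 + 1230×0.305 + 1890×0.736 = 2842.5 lb/h.
pigment fraction in K = 0.5254.

0.5254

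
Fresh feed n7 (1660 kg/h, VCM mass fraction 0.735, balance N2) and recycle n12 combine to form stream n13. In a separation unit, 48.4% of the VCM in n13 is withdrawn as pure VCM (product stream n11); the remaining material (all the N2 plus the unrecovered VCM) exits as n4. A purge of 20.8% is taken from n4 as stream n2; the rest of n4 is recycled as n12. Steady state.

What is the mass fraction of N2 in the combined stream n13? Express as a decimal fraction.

0.506

N2 enters only via n7 and leaves only via the purge: 1660×0.265 = 0.208×(N2 in n4), and the separation unit passes all N2, so N2 in n13 = N2 in n4 = 2114.9 kg/h.
VCM in n13: m_A = 1660×0.735 + (1−0.208)·(1−0.484)·m_A, so m_A = 1220.1/0.5913 = 2063.3 kg/h.
n13 = 2063.3 + 2114.9 = 4178.2 kg/h.
N2 fraction in n13 = 2114.9/4178.2 = 0.506.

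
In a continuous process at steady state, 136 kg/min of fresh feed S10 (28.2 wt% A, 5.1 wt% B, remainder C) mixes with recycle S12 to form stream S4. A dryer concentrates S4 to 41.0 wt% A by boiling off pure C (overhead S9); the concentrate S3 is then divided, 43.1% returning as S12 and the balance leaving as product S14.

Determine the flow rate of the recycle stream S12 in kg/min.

70.85 kg/min

Overall A balance (none leaves overhead): A in fresh feed = A in product, i.e. 136×0.282 = (1−0.431)·S3·0.410.
S3 = 38.352/(0.410×0.569) = 164.4 kg/min.
Recycle S12 = 0.431×164.4 = 70.855 kg/min.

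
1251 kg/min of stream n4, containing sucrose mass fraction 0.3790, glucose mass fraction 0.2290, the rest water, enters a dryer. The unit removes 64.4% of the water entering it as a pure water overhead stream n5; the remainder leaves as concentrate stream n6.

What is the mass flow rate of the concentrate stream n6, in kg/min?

935.2 kg/min

water entering = 1251×0.392 = 490.39 kg/min; overhead removed = 0.644×490.39 = 315.81 kg/min.
Concentrate = 1251 − 315.81 = 935.19 kg/min.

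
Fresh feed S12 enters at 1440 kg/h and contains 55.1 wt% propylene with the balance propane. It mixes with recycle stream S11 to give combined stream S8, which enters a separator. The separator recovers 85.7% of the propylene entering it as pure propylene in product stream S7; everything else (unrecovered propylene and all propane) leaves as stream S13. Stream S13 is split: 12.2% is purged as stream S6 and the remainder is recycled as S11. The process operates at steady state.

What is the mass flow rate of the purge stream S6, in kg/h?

662.4 kg/h

propane enters only via S12 and leaves only via the purge: 1440×0.449 = 0.122×(propane in S13), and the separator passes all propane, so propane in S8 = propane in S13 = 5299.7 kg/h.
propylene in S8: m_A = 1440×0.551 + (1−0.122)·(1−0.857)·m_A, so m_A = 793.44/0.8744 = 907.36 kg/h.
S13 = (1−0.857)×907.36 + 5299.7 = 5429.4 kg/h.
Purge S6 = 0.122×5429.4 = 662.39 kg/h.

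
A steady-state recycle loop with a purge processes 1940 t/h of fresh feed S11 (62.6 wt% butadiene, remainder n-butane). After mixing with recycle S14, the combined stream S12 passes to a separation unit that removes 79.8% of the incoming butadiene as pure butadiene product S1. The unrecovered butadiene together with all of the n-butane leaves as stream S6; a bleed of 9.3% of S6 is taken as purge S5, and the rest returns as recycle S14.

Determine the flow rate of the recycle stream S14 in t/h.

7349 t/h

n-butane enters only via S11 and leaves only via the purge: 1940×0.374 = 0.093×(n-butane in S6), and the separation unit passes all n-butane, so n-butane in S12 = n-butane in S6 = 7801.7 t/h.
butadiene in S12: m_A = 1940×0.626 + (1−0.093)·(1−0.798)·m_A, so m_A = 1214.4/0.8168 = 1486.9 t/h.
S6 = (1−0.798)×1486.9 + 7801.7 = 8102.1 t/h.
Recycle S14 = (1−0.093)×8102.1 = 7348.6 t/h.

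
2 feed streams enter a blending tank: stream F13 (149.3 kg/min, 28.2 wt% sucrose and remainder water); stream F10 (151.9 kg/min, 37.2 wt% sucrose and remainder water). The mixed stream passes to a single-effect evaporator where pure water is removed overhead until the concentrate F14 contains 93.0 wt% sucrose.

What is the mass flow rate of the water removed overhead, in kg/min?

sucrose entering = 149.3×0.282 + 151.9×0.372 = 98.609 kg/min.
All sucrose reports to F14, so F14 = 98.609/0.930 = 106.03 kg/min.
Total feed = 301.2 kg/min; overhead = 301.2 − 106.03 = 195.17 kg/min.

195.2 kg/min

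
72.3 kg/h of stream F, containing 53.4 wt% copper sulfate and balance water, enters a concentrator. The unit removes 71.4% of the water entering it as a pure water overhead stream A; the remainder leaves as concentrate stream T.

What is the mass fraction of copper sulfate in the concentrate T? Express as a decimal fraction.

copper sulfate is not removed: 72.3×0.534 = 38.608 kg/h of copper sulfate enters T.
water entering = 72.3×0.466 = 33.692 kg/h; overhead removed = 0.714×33.692 = 24.056 kg/h.
Concentrate = 72.3 − 24.056 = 48.244 kg/h.
Mass fraction = 38.608/48.244 = 0.800.

0.800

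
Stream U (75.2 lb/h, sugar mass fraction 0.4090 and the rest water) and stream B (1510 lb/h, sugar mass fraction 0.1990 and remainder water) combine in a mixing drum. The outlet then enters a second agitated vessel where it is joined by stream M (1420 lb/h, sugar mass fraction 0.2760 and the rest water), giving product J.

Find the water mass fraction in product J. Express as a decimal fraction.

Overall, product flow = 3005.2 lb/h.
water in = 75.2×0.591 + 1510×0.801 + 1420×0.724 = 2282 lb/h.
water fraction in J = 0.7594.

0.7594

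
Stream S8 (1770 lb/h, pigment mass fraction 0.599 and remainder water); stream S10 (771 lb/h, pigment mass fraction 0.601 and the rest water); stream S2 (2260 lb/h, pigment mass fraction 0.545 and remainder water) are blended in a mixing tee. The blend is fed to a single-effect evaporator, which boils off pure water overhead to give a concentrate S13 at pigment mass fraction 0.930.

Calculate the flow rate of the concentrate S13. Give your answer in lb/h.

pigment entering = 1770×0.599 + 771×0.601 + 2260×0.545 = 2755.3 lb/h.
All pigment reports to S13, so S13 = 2755.3/0.930 = 2962.7 lb/h.

2963 lb/h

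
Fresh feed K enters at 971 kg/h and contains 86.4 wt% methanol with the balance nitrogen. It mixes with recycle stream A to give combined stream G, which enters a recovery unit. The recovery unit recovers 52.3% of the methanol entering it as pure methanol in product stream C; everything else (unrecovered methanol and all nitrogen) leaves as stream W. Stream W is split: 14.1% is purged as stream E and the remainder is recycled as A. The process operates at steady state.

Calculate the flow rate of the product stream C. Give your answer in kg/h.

743.4 kg/h

methanol in G: m_A = 971×0.864 + (1−0.141)·(1−0.523)·m_A, so m_A = 838.94/0.5903 = 1421.3 kg/h.
Product C = 0.523×1421.3 = 743.35 kg/h.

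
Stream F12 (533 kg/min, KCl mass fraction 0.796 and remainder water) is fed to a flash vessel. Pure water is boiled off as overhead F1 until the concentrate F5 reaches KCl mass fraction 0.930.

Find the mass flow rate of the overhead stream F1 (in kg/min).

KCl is conserved: 533×0.796 = 424.27 kg/min all reports to the concentrate.
Concentrate = 424.27/(target fraction) = 456.2 kg/min.
Overhead = 533 − 456.2 = 76.798 kg/min.

76.8 kg/min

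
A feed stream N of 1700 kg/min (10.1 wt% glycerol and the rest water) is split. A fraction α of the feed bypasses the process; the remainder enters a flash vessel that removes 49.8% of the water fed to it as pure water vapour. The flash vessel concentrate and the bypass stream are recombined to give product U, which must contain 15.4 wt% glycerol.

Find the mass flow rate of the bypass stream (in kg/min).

All 1700×0.101 = 171.7 kg/min of glycerol reaches U, so U = 171.7/0.154 = 1114.9 kg/min and vapour = 585.06 kg/min.
The evaporator receives (1−α)·1700 of feed at 0.899 water and removes 0.498 of that water:
0.498×0.899×(1−α)×1700 = 585.06
(1−α) = 585.06/761.09 = 0.7687;  α = 0.2313.
Bypass flow = 0.2313×1700 = 393.18 kg/min.

393.2 kg/min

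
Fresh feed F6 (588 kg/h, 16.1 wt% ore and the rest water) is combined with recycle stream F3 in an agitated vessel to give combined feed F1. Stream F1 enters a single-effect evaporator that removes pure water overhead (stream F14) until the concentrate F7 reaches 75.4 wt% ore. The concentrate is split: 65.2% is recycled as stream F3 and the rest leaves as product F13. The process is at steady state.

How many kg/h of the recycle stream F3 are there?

Overall ore balance (none leaves overhead): ore in fresh feed = ore in product, i.e. 588×0.161 = (1−0.652)·F7·0.754.
F7 = 94.668/(0.754×0.348) = 360.79 kg/h.
Recycle F3 = 0.652×360.79 = 235.23 kg/h.

235.2 kg/h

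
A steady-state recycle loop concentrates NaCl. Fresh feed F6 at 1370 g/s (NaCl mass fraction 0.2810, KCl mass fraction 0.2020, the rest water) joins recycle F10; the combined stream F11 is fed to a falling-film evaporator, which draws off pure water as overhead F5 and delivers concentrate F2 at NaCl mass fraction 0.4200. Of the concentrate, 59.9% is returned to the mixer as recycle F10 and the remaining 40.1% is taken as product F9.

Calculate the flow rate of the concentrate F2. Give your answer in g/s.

Overall NaCl balance (none leaves overhead): NaCl in fresh feed = NaCl in product, i.e. 1370×0.281 = (1−0.599)·F2·0.420.
F2 = 384.97/(0.420×0.401) = 2285.8 g/s.

2286 g/s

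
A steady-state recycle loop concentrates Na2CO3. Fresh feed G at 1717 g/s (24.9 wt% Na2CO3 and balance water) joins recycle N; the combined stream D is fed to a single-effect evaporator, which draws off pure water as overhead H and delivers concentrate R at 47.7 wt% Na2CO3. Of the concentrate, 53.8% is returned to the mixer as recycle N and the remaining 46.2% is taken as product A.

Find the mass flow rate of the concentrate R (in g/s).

1940 g/s

Overall Na2CO3 balance (none leaves overhead): Na2CO3 in fresh feed = Na2CO3 in product, i.e. 1717×0.249 = (1−0.538)·R·0.477.
R = 427.53/(0.477×0.462) = 1940 g/s.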